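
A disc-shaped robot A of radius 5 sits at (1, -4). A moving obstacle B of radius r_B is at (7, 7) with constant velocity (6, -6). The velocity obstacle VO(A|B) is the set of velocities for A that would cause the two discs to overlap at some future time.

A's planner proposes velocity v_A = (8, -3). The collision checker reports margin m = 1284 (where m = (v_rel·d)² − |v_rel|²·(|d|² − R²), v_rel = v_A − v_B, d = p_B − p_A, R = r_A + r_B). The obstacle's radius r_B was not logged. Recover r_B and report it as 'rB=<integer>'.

m = 1284
d = (6, 11);  v_rel = (2, 3),  |v_rel|² = 13
v_rel×d = (2)·(11) − (3)·(6) = 4
since m = R²·13 − 4²:  R² = (16 + 1284) / 13 = 100
R = √100 = 10  ⇒  r_B = 10 − 5 = 5

rB=5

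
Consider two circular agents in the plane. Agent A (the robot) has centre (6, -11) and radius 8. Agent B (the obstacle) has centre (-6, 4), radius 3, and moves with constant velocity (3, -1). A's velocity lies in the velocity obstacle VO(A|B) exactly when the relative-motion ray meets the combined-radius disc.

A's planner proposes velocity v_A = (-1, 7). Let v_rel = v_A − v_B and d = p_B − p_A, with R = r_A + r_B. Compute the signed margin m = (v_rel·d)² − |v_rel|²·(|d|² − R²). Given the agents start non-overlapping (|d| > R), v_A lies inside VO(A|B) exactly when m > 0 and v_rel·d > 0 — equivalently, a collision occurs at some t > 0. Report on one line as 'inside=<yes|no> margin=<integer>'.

d = (-12, 15),  |d|² = 369;  R = 8+3 = 11,  c = 369−11² = 248
v_rel = (-4, 8),  |v_rel|² = 80;  v_rel·d = (-4)·(-12) + (8)·(15) = 168
80·t² − 336·t + 248 = 0  ⇒  m = 168² − 80·248 = 8384
m = 8384 > 0,  v_rel·d = 168 > 0  ⇒  inside

inside=yes margin=8384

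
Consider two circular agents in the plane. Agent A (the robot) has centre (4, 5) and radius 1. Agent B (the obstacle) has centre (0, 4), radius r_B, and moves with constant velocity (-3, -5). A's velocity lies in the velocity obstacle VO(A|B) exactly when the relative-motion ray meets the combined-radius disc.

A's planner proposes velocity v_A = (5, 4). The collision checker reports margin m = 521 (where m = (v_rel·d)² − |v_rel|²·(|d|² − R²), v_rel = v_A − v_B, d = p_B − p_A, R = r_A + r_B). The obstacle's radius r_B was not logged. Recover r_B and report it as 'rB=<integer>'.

m = 521
d = (-4, -1);  v_rel = (8, 9),  |v_rel|² = 145
v_rel×d = (8)·(-1) − (9)·(-4) = 28
since m = R²·145 − 28²:  R² = (784 + 521) / 145 = 9
R = √9 = 3  ⇒  r_B = 3 − 1 = 2

rB=2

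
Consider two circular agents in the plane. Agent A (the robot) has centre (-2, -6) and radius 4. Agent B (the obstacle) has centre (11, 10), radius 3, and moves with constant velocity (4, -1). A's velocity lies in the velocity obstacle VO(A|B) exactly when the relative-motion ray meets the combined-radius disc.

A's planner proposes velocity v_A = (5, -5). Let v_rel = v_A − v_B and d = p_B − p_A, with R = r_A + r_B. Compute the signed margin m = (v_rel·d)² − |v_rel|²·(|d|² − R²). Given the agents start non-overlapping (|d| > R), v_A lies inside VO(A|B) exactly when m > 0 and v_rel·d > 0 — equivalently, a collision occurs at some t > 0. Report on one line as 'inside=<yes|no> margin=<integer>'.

d = (13, 16),  |d|² = 425;  R = 4+3 = 7,  c = 425−7² = 376
v_rel = (1, -4),  |v_rel|² = 17;  v_rel·d = (1)·(13) + (-4)·(16) = -51
17·t² + 102·t + 376 = 0  ⇒  m = (-51)² − 17·376 = -3791
m = -3791 < 0,  v_rel·d = -51 < 0  ⇒  outside

inside=no margin=-3791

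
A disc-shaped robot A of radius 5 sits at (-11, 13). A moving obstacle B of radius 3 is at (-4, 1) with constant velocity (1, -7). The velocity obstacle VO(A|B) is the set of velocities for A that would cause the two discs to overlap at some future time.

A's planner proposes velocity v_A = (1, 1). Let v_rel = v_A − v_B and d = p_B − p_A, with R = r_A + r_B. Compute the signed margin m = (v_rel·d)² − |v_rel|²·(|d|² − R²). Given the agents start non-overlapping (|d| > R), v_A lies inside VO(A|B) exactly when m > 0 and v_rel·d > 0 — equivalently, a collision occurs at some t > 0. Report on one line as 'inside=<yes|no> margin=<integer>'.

d = (7, -12),  |d|² = 193;  R = 5+3 = 8,  c = 193−8² = 129
v_rel = (0, 8),  |v_rel|² = 64;  v_rel·d = (0)·(7) + (8)·(-12) = -96
64·t² + 192·t + 129 = 0  ⇒  m = (-96)² − 64·129 = 960
m = 960 > 0,  v_rel·d = -96 < 0  ⇒  outside

inside=no margin=960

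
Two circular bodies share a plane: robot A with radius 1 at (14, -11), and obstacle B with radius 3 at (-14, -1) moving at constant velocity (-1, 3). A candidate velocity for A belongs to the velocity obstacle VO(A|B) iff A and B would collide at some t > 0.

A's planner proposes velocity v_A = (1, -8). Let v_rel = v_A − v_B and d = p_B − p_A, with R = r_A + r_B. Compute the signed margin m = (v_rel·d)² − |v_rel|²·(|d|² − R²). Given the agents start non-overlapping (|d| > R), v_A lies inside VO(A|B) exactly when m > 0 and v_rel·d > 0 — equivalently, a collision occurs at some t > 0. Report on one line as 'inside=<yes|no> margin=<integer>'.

d = (-28, 10),  |d|² = 884;  R = 1+3 = 4,  c = 884−4² = 868
v_rel = (2, -11),  |v_rel|² = 125;  v_rel·d = (2)·(-28) + (-11)·(10) = -166
125·t² + 332·t + 868 = 0  ⇒  m = (-166)² − 125·868 = -80944
m = -80944 < 0,  v_rel·d = -166 < 0  ⇒  outside

inside=no margin=-80944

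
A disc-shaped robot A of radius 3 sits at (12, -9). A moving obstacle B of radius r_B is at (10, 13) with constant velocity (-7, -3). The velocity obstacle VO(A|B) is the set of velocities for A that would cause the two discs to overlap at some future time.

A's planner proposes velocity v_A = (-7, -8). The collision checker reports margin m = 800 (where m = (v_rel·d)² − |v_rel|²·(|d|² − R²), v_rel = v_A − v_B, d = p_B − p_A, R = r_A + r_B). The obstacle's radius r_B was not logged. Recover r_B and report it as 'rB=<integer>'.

m = 800
d = (-2, 22);  v_rel = (0, -5),  |v_rel|² = 25
v_rel×d = (0)·(22) − (-5)·(-2) = -10
since m = R²·25 − (-10)²:  R² = (100 + 800) / 25 = 36
R = √36 = 6  ⇒  r_B = 6 − 3 = 3

rB=3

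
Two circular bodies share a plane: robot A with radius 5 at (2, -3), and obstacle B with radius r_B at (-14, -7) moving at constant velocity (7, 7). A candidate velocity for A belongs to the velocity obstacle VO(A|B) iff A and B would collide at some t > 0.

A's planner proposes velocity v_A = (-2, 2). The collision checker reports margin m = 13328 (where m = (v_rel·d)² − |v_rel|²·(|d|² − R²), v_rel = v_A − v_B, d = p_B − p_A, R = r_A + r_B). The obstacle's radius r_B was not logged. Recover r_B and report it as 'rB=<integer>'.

m = 13328
d = (-16, -4);  v_rel = (-9, -5),  |v_rel|² = 106
v_rel×d = (-9)·(-4) − (-5)·(-16) = -44
since m = R²·106 − (-44)²:  R² = (1936 + 13328) / 106 = 144
R = √144 = 12  ⇒  r_B = 12 − 5 = 7

rB=7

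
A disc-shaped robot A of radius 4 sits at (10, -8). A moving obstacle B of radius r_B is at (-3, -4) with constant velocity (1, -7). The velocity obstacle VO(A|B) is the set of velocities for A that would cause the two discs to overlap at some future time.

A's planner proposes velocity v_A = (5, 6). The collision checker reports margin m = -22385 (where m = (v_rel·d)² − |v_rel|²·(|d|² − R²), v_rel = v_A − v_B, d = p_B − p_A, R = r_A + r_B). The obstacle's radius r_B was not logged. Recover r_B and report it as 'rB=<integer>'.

m = -22385
d = (-13, 4);  v_rel = (4, 13),  |v_rel|² = 185
v_rel×d = (4)·(4) − (13)·(-13) = 185
since m = R²·185 − 185²:  R² = (34225 + -22385) / 185 = 64
R = √64 = 8  ⇒  r_B = 8 − 4 = 4

rB=4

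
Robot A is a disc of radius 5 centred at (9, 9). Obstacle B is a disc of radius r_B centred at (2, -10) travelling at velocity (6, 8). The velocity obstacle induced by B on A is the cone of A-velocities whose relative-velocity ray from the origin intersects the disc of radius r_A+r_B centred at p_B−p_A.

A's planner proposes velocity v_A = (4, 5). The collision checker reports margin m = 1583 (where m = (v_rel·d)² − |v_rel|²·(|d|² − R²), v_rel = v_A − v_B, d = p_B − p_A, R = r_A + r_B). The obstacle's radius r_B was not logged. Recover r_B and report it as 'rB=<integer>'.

m = 1583
d = (-7, -19);  v_rel = (-2, -3),  |v_rel|² = 13
v_rel×d = (-2)·(-19) − (-3)·(-7) = 17
since m = R²·13 − 17²:  R² = (289 + 1583) / 13 = 144
R = √144 = 12  ⇒  r_B = 12 − 5 = 7

rB=7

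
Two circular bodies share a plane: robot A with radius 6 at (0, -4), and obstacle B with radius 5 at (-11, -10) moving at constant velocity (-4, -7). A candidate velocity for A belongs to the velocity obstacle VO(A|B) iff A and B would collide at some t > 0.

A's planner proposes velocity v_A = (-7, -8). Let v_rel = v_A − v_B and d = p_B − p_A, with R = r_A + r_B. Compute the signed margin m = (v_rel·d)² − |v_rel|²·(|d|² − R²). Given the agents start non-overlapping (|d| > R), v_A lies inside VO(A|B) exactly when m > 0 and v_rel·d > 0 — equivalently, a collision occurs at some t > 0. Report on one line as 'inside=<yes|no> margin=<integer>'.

d = (-11, -6),  |d|² = 157;  R = 6+5 = 11,  c = 157−11² = 36
v_rel = (-3, -1),  |v_rel|² = 10;  v_rel·d = (-3)·(-11) + (-1)·(-6) = 39
10·t² − 78·t + 36 = 0  ⇒  m = 39² − 10·36 = 1161
m = 1161 > 0,  v_rel·d = 39 > 0  ⇒  inside

inside=yes margin=1161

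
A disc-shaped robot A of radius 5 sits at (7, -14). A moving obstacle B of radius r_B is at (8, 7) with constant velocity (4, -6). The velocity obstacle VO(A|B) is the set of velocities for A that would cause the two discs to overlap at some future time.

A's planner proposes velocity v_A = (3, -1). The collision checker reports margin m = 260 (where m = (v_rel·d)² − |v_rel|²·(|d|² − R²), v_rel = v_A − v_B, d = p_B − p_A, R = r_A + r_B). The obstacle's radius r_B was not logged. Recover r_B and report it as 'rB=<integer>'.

m = 260
d = (1, 21);  v_rel = (-1, 5),  |v_rel|² = 26
v_rel×d = (-1)·(21) − (5)·(1) = -26
since m = R²·26 − (-26)²:  R² = (676 + 260) / 26 = 36
R = √36 = 6  ⇒  r_B = 6 − 5 = 1

rB=1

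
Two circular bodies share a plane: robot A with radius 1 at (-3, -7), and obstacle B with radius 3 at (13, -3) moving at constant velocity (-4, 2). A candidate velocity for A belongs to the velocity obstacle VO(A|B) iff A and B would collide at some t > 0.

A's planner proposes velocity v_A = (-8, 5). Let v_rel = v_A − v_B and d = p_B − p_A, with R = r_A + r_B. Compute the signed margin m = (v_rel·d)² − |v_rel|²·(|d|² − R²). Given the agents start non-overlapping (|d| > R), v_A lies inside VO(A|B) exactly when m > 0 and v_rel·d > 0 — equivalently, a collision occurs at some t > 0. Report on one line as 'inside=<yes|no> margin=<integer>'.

d = (16, 4),  |d|² = 272;  R = 1+3 = 4,  c = 272−4² = 256
v_rel = (-4, 3),  |v_rel|² = 25;  v_rel·d = (-4)·(16) + (3)·(4) = -52
25·t² + 104·t + 256 = 0  ⇒  m = (-52)² − 25·256 = -3696
m = -3696 < 0,  v_rel·d = -52 < 0  ⇒  outside

inside=no margin=-3696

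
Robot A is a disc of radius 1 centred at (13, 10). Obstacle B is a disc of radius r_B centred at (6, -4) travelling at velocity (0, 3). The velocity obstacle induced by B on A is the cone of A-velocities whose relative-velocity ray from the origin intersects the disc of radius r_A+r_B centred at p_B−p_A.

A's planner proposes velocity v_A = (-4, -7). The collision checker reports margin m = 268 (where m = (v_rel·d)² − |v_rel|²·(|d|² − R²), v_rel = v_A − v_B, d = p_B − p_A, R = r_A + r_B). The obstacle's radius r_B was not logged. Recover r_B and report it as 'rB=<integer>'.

m = 268
d = (-7, -14);  v_rel = (-4, -10),  |v_rel|² = 116
v_rel×d = (-4)·(-14) − (-10)·(-7) = -14
since m = R²·116 − (-14)²:  R² = (196 + 268) / 116 = 4
R = √4 = 2  ⇒  r_B = 2 − 1 = 1

rB=1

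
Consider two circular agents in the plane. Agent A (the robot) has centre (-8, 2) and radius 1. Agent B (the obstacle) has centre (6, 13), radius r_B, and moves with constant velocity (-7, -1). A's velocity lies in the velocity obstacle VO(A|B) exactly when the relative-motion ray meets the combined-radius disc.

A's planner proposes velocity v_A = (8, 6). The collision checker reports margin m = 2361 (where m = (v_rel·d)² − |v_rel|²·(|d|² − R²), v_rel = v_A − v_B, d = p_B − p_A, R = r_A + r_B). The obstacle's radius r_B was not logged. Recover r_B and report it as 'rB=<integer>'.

m = 2361
d = (14, 11);  v_rel = (15, 7),  |v_rel|² = 274
v_rel×d = (15)·(11) − (7)·(14) = 67
since m = R²·274 − 67²:  R² = (4489 + 2361) / 274 = 25
R = √25 = 5  ⇒  r_B = 5 − 1 = 4

rB=4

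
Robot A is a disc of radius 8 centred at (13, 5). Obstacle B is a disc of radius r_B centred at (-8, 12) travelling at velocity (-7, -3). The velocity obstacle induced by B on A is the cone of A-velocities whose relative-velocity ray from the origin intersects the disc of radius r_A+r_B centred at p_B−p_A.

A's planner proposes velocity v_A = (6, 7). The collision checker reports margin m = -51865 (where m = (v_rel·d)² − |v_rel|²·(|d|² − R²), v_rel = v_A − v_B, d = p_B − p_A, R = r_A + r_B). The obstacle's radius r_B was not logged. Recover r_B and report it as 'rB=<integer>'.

m = -51865
d = (-21, 7);  v_rel = (13, 10),  |v_rel|² = 269
v_rel×d = (13)·(7) − (10)·(-21) = 301
since m = R²·269 − 301²:  R² = (90601 + -51865) / 269 = 144
R = √144 = 12  ⇒  r_B = 12 − 8 = 4

rB=4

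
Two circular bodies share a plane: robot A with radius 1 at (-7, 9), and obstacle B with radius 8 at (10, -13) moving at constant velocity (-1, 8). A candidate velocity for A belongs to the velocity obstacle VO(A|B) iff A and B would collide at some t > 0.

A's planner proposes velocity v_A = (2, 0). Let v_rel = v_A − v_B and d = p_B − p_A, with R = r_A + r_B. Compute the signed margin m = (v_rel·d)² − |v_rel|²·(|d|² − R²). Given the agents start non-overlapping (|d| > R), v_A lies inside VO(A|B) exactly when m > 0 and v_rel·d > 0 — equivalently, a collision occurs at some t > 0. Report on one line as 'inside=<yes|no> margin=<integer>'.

d = (17, -22),  |d|² = 773;  R = 1+8 = 9,  c = 773−9² = 692
v_rel = (3, -8),  |v_rel|² = 73;  v_rel·d = (3)·(17) + (-8)·(-22) = 227
73·t² − 454·t + 692 = 0  ⇒  m = 227² − 73·692 = 1013
m = 1013 > 0,  v_rel·d = 227 > 0  ⇒  inside

inside=yes margin=1013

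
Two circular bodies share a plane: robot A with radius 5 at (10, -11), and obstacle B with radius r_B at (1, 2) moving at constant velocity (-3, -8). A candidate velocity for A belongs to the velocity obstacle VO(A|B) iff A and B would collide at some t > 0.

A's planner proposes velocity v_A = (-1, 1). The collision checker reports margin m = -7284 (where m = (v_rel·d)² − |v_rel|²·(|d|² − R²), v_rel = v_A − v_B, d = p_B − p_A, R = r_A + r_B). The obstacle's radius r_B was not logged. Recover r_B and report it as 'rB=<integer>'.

m = -7284
d = (-9, 13);  v_rel = (2, 9),  |v_rel|² = 85
v_rel×d = (2)·(13) − (9)·(-9) = 107
since m = R²·85 − 107²:  R² = (11449 + -7284) / 85 = 49
R = √49 = 7  ⇒  r_B = 7 − 5 = 2

rB=2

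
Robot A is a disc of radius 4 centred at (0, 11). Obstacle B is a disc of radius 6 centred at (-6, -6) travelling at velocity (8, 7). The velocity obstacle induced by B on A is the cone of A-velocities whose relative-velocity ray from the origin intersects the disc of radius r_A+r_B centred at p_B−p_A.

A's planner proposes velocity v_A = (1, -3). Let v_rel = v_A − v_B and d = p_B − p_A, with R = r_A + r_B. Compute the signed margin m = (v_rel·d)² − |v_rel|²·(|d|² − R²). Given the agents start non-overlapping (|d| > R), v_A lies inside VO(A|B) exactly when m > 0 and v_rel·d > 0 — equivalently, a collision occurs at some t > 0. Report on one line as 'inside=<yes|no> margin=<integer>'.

d = (-6, -17),  |d|² = 325;  R = 4+6 = 10,  c = 325−10² = 225
v_rel = (-7, -10),  |v_rel|² = 149;  v_rel·d = (-7)·(-6) + (-10)·(-17) = 212
149·t² − 424·t + 225 = 0  ⇒  m = 212² − 149·225 = 11419
m = 11419 > 0,  v_rel·d = 212 > 0  ⇒  inside

inside=yes margin=11419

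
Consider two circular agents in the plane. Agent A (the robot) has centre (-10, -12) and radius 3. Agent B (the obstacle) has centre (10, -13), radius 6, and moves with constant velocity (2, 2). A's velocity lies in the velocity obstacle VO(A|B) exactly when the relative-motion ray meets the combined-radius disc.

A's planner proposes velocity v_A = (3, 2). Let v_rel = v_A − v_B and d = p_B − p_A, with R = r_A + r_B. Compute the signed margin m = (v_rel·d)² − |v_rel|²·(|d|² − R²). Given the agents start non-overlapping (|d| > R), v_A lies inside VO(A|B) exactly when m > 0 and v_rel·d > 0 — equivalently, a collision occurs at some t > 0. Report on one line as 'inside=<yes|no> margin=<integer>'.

d = (20, -1),  |d|² = 401;  R = 3+6 = 9,  c = 401−9² = 320
v_rel = (1, 0),  |v_rel|² = 1;  v_rel·d = (1)·(20) + (0)·(-1) = 20
1·t² − 40·t + 320 = 0  ⇒  m = 20² − 1·320 = 80
m = 80 > 0,  v_rel·d = 20 > 0  ⇒  inside

inside=yes margin=80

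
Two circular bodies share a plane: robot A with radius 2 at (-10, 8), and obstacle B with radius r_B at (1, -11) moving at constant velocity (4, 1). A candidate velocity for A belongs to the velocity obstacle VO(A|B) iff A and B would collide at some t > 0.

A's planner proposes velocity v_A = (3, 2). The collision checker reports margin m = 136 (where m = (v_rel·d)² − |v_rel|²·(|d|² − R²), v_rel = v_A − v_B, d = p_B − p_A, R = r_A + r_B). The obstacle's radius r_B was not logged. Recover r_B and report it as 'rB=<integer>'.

m = 136
d = (11, -19);  v_rel = (-1, 1),  |v_rel|² = 2
v_rel×d = (-1)·(-19) − (1)·(11) = 8
since m = R²·2 − 8²:  R² = (64 + 136) / 2 = 100
R = √100 = 10  ⇒  r_B = 10 − 2 = 8

rB=8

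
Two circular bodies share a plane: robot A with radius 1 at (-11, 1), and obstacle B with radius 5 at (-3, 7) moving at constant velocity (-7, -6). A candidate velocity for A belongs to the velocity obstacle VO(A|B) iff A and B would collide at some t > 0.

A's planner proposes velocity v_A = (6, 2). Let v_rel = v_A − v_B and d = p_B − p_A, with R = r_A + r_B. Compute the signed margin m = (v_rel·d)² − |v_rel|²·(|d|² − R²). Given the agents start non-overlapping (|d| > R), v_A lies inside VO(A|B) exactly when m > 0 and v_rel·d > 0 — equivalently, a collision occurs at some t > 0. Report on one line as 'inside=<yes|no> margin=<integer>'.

d = (8, 6),  |d|² = 100;  R = 1+5 = 6,  c = 100−6² = 64
v_rel = (13, 8),  |v_rel|² = 233;  v_rel·d = (13)·(8) + (8)·(6) = 152
233·t² − 304·t + 64 = 0  ⇒  m = 152² − 233·64 = 8192
m = 8192 > 0,  v_rel·d = 152 > 0  ⇒  inside

inside=yes margin=8192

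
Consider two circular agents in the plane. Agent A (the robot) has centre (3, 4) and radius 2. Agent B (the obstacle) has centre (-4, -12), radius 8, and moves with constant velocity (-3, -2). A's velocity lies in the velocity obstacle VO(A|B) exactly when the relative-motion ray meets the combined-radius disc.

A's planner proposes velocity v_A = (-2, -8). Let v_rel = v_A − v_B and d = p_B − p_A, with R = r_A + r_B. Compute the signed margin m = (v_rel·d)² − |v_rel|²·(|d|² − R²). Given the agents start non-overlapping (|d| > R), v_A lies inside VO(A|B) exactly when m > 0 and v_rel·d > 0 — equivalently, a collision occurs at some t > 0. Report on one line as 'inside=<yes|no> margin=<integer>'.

d = (-7, -16),  |d|² = 305;  R = 2+8 = 10,  c = 305−10² = 205
v_rel = (1, -6),  |v_rel|² = 37;  v_rel·d = (1)·(-7) + (-6)·(-16) = 89
37·t² − 178·t + 205 = 0  ⇒  m = 89² − 37·205 = 336
m = 336 > 0,  v_rel·d = 89 > 0  ⇒  inside

inside=yes margin=336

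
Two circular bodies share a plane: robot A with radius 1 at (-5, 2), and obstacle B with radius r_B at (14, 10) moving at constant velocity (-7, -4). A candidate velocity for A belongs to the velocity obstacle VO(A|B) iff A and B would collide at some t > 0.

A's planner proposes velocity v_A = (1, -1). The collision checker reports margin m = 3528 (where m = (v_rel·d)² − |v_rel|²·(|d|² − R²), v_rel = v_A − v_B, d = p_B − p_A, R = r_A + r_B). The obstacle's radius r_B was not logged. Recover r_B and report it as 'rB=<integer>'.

m = 3528
d = (19, 8);  v_rel = (8, 3),  |v_rel|² = 73
v_rel×d = (8)·(8) − (3)·(19) = 7
since m = R²·73 − 7²:  R² = (49 + 3528) / 73 = 49
R = √49 = 7  ⇒  r_B = 7 − 1 = 6

rB=6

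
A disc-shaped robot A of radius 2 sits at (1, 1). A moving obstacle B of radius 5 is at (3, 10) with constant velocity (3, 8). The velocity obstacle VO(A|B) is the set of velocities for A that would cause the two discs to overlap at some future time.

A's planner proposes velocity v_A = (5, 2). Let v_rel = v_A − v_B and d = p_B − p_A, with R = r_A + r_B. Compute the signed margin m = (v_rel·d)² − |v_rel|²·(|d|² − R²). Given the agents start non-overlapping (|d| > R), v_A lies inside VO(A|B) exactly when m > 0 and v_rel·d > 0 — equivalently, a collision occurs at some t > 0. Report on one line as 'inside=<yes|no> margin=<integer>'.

d = (2, 9),  |d|² = 85;  R = 2+5 = 7,  c = 85−7² = 36
v_rel = (2, -6),  |v_rel|² = 40;  v_rel·d = (2)·(2) + (-6)·(9) = -50
40·t² + 100·t + 36 = 0  ⇒  m = (-50)² − 40·36 = 1060
m = 1060 > 0,  v_rel·d = -50 < 0  ⇒  outside

inside=no margin=1060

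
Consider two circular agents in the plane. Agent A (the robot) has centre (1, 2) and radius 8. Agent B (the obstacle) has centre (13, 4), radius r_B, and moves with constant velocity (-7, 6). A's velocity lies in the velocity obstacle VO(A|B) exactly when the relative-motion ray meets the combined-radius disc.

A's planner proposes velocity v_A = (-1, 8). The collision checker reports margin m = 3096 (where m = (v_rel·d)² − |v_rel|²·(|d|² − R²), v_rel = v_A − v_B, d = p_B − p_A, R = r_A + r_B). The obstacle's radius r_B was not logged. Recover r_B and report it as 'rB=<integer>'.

m = 3096
d = (12, 2);  v_rel = (6, 2),  |v_rel|² = 40
v_rel×d = (6)·(2) − (2)·(12) = -12
since m = R²·40 − (-12)²:  R² = (144 + 3096) / 40 = 81
R = √81 = 9  ⇒  r_B = 9 − 8 = 1

rB=1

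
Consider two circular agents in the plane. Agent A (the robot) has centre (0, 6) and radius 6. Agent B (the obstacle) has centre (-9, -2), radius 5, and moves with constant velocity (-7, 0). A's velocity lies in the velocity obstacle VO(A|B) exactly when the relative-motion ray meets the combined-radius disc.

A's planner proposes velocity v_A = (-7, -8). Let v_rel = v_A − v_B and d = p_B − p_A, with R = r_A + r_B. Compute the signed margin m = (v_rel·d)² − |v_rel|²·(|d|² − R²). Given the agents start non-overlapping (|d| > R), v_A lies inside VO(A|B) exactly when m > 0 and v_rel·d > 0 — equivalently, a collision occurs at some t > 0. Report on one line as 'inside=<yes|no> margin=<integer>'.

d = (-9, -8),  |d|² = 145;  R = 6+5 = 11,  c = 145−11² = 24
v_rel = (0, -8),  |v_rel|² = 64;  v_rel·d = (0)·(-9) + (-8)·(-8) = 64
64·t² − 128·t + 24 = 0  ⇒  m = 64² − 64·24 = 2560
m = 2560 > 0,  v_rel·d = 64 > 0  ⇒  inside

inside=yes margin=2560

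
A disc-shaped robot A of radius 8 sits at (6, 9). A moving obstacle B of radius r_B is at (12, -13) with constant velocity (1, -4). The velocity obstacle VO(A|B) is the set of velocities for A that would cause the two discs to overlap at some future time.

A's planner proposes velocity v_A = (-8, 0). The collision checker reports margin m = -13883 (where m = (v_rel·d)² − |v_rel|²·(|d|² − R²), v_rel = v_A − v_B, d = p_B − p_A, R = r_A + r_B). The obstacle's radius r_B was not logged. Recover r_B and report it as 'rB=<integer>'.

m = -13883
d = (6, -22);  v_rel = (-9, 4),  |v_rel|² = 97
v_rel×d = (-9)·(-22) − (4)·(6) = 174
since m = R²·97 − 174²:  R² = (30276 + -13883) / 97 = 169
R = √169 = 13  ⇒  r_B = 13 − 8 = 5

rB=5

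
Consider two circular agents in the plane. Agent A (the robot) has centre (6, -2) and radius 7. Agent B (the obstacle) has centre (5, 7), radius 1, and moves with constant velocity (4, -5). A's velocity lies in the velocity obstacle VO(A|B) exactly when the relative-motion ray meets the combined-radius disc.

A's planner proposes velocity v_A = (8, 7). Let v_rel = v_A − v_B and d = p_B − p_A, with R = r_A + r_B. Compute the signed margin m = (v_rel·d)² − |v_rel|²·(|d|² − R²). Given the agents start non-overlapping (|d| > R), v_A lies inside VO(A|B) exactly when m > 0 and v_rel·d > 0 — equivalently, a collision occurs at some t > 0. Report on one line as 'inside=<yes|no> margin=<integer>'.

d = (-1, 9),  |d|² = 82;  R = 7+1 = 8,  c = 82−8² = 18
v_rel = (4, 12),  |v_rel|² = 160;  v_rel·d = (4)·(-1) + (12)·(9) = 104
160·t² − 208·t + 18 = 0  ⇒  m = 104² − 160·18 = 7936
m = 7936 > 0,  v_rel·d = 104 > 0  ⇒  inside

inside=yes margin=7936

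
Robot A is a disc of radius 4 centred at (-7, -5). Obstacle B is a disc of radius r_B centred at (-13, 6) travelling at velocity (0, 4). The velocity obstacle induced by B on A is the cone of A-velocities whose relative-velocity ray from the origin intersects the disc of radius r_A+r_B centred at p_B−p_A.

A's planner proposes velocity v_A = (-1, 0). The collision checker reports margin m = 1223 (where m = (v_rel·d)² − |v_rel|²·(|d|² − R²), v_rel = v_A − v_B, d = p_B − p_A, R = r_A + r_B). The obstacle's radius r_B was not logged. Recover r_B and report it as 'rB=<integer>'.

m = 1223
d = (-6, 11);  v_rel = (-1, -4),  |v_rel|² = 17
v_rel×d = (-1)·(11) − (-4)·(-6) = -35
since m = R²·17 − (-35)²:  R² = (1225 + 1223) / 17 = 144
R = √144 = 12  ⇒  r_B = 12 − 4 = 8

rB=8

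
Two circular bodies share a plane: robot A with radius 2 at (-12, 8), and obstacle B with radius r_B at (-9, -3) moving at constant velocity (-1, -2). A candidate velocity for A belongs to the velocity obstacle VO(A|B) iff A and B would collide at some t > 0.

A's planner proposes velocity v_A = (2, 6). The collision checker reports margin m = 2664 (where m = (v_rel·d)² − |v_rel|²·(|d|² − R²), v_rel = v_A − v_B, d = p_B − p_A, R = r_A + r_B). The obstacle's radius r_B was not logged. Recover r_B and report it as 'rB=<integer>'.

m = 2664
d = (3, -11);  v_rel = (3, 8),  |v_rel|² = 73
v_rel×d = (3)·(-11) − (8)·(3) = -57
since m = R²·73 − (-57)²:  R² = (3249 + 2664) / 73 = 81
R = √81 = 9  ⇒  r_B = 9 − 2 = 7

rB=7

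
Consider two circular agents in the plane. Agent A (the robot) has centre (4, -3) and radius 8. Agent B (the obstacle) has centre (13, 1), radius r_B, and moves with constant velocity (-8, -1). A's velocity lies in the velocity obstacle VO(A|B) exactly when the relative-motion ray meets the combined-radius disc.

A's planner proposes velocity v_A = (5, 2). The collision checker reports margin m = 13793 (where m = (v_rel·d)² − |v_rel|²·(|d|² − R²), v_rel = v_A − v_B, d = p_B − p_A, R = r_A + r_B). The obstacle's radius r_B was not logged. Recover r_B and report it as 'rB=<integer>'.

m = 13793
d = (9, 4);  v_rel = (13, 3),  |v_rel|² = 178
v_rel×d = (13)·(4) − (3)·(9) = 25
since m = R²·178 − 25²:  R² = (625 + 13793) / 178 = 81
R = √81 = 9  ⇒  r_B = 9 − 8 = 1

rB=1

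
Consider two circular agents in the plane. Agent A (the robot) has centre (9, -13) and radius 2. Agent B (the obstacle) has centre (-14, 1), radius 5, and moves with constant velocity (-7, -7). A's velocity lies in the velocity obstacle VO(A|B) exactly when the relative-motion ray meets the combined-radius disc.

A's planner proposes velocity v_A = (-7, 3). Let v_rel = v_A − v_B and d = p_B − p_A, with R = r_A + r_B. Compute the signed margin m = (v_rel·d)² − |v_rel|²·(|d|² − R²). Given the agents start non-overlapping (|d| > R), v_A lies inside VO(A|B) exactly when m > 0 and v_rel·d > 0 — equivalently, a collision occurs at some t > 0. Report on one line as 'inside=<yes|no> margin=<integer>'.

d = (-23, 14),  |d|² = 725;  R = 2+5 = 7,  c = 725−7² = 676
v_rel = (0, 10),  |v_rel|² = 100;  v_rel·d = (0)·(-23) + (10)·(14) = 140
100·t² − 280·t + 676 = 0  ⇒  m = 140² − 100·676 = -48000
m = -48000 < 0,  v_rel·d = 140 > 0  ⇒  outside

inside=no margin=-48000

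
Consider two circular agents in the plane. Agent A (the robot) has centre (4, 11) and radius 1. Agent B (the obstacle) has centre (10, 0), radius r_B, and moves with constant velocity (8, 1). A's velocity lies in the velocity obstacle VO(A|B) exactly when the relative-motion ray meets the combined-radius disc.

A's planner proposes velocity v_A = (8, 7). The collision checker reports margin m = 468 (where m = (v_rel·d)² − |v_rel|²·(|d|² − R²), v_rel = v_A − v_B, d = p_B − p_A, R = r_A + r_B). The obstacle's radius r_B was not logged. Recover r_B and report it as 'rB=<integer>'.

m = 468
d = (6, -11);  v_rel = (0, 6),  |v_rel|² = 36
v_rel×d = (0)·(-11) − (6)·(6) = -36
since m = R²·36 − (-36)²:  R² = (1296 + 468) / 36 = 49
R = √49 = 7  ⇒  r_B = 7 − 1 = 6

rB=6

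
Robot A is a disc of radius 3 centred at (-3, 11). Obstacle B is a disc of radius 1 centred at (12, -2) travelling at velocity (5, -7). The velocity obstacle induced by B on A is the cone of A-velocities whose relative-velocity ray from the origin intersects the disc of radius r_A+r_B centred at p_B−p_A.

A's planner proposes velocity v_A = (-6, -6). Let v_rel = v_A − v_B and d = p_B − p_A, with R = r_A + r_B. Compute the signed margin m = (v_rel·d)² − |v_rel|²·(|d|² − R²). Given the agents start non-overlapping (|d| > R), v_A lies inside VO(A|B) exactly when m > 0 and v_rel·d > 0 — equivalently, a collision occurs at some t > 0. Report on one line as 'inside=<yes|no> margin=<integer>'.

d = (15, -13),  |d|² = 394;  R = 3+1 = 4,  c = 394−4² = 378
v_rel = (-11, 1),  |v_rel|² = 122;  v_rel·d = (-11)·(15) + (1)·(-13) = -178
122·t² + 356·t + 378 = 0  ⇒  m = (-178)² − 122·378 = -14432
m = -14432 < 0,  v_rel·d = -178 < 0  ⇒  outside

inside=no margin=-14432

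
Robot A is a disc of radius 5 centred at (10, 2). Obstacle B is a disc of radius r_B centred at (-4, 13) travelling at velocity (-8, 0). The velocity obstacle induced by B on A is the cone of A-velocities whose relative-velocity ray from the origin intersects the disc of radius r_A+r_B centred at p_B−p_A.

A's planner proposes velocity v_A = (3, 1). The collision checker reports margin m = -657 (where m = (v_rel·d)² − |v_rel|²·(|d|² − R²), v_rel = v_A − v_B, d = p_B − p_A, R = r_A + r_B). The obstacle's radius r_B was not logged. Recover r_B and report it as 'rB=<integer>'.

m = -657
d = (-14, 11);  v_rel = (11, 1),  |v_rel|² = 122
v_rel×d = (11)·(11) − (1)·(-14) = 135
since m = R²·122 − 135²:  R² = (18225 + -657) / 122 = 144
R = √144 = 12  ⇒  r_B = 12 − 5 = 7

rB=7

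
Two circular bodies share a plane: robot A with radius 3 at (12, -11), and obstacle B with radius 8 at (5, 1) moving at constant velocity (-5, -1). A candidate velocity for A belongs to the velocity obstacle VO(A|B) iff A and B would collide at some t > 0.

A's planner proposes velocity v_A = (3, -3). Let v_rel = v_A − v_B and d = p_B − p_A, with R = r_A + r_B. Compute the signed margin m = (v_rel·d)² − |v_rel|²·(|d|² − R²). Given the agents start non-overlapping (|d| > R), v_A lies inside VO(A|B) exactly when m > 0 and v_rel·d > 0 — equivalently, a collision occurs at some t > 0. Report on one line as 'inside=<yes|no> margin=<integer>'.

d = (-7, 12),  |d|² = 193;  R = 3+8 = 11,  c = 193−11² = 72
v_rel = (8, -2),  |v_rel|² = 68;  v_rel·d = (8)·(-7) + (-2)·(12) = -80
68·t² + 160·t + 72 = 0  ⇒  m = (-80)² − 68·72 = 1504
m = 1504 > 0,  v_rel·d = -80 < 0  ⇒  outside

inside=no margin=1504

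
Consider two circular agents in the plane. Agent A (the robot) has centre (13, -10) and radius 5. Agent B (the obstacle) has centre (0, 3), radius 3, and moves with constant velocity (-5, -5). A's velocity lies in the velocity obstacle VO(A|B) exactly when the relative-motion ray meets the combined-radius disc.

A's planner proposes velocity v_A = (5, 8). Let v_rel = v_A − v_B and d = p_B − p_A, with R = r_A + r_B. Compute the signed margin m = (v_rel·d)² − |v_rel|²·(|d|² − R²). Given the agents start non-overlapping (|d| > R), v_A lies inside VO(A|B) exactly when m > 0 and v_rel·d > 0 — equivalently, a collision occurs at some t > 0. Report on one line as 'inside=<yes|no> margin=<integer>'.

d = (-13, 13),  |d|² = 338;  R = 5+3 = 8,  c = 338−8² = 274
v_rel = (10, 13),  |v_rel|² = 269;  v_rel·d = (10)·(-13) + (13)·(13) = 39
269·t² − 78·t + 274 = 0  ⇒  m = 39² − 269·274 = -72185
m = -72185 < 0,  v_rel·d = 39 > 0  ⇒  outside

inside=no margin=-72185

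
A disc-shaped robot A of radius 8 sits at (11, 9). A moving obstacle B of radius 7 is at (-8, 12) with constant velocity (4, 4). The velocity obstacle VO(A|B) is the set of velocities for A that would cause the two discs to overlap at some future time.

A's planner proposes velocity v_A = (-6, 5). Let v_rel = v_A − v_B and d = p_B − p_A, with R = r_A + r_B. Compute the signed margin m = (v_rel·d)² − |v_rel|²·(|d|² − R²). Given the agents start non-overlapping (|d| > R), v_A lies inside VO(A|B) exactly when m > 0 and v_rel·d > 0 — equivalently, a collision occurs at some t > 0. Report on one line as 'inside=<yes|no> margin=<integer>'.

d = (-19, 3),  |d|² = 370;  R = 8+7 = 15,  c = 370−15² = 145
v_rel = (-10, 1),  |v_rel|² = 101;  v_rel·d = (-10)·(-19) + (1)·(3) = 193
101·t² − 386·t + 145 = 0  ⇒  m = 193² − 101·145 = 22604
m = 22604 > 0,  v_rel·d = 193 > 0  ⇒  inside

inside=yes margin=22604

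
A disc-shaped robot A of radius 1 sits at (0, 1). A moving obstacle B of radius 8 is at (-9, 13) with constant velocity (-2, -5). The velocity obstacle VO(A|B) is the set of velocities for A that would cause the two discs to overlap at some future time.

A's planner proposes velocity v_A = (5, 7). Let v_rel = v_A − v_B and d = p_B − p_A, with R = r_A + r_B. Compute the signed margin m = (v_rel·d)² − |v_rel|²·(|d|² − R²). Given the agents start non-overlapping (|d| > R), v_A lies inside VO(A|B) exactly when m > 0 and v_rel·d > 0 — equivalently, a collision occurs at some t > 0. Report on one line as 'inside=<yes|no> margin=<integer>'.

d = (-9, 12),  |d|² = 225;  R = 1+8 = 9,  c = 225−9² = 144
v_rel = (7, 12),  |v_rel|² = 193;  v_rel·d = (7)·(-9) + (12)·(12) = 81
193·t² − 162·t + 144 = 0  ⇒  m = 81² − 193·144 = -21231
m = -21231 < 0,  v_rel·d = 81 > 0  ⇒  outside

inside=no margin=-21231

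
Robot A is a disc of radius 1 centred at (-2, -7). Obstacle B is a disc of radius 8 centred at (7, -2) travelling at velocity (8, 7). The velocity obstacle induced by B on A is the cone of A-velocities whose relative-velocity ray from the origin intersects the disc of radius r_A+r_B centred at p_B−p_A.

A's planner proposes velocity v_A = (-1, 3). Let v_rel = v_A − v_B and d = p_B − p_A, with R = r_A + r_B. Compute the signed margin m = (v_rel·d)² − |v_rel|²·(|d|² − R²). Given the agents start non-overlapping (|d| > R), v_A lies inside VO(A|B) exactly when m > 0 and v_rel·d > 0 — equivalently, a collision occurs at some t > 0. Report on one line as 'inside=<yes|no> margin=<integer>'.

d = (9, 5),  |d|² = 106;  R = 1+8 = 9,  c = 106−9² = 25
v_rel = (-9, -4),  |v_rel|² = 97;  v_rel·d = (-9)·(9) + (-4)·(5) = -101
97·t² + 202·t + 25 = 0  ⇒  m = (-101)² − 97·25 = 7776
m = 7776 > 0,  v_rel·d = -101 < 0  ⇒  outside

inside=no margin=7776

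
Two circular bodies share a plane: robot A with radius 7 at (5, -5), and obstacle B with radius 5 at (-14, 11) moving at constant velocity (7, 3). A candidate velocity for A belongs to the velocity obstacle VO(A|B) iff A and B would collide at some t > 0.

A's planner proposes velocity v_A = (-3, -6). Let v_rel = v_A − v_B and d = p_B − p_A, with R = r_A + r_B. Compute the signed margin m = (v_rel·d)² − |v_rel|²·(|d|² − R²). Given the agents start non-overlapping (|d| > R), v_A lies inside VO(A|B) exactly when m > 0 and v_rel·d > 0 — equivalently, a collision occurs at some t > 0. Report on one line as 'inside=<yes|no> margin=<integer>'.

d = (-19, 16),  |d|² = 617;  R = 7+5 = 12,  c = 617−12² = 473
v_rel = (-10, -9),  |v_rel|² = 181;  v_rel·d = (-10)·(-19) + (-9)·(16) = 46
181·t² − 92·t + 473 = 0  ⇒  m = 46² − 181·473 = -83497
m = -83497 < 0,  v_rel·d = 46 > 0  ⇒  outside

inside=no margin=-83497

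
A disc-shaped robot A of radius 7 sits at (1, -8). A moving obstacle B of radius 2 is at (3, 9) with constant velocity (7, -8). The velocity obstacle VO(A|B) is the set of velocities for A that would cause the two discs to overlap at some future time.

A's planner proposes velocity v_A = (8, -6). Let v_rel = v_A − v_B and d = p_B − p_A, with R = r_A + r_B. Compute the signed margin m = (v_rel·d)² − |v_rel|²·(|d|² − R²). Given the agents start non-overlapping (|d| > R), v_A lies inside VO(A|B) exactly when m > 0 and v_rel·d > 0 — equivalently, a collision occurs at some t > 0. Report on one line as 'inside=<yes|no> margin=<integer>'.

d = (2, 17),  |d|² = 293;  R = 7+2 = 9,  c = 293−9² = 212
v_rel = (1, 2),  |v_rel|² = 5;  v_rel·d = (1)·(2) + (2)·(17) = 36
5·t² − 72·t + 212 = 0  ⇒  m = 36² − 5·212 = 236
m = 236 > 0,  v_rel·d = 36 > 0  ⇒  inside

inside=yes margin=236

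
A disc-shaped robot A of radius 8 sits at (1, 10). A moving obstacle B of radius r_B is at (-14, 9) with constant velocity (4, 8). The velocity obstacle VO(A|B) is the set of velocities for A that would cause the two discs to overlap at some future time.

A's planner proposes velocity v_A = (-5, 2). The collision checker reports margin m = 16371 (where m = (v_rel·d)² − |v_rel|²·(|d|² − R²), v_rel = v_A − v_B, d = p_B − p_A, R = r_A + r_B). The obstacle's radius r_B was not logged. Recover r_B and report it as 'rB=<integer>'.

m = 16371
d = (-15, -1);  v_rel = (-9, -6),  |v_rel|² = 117
v_rel×d = (-9)·(-1) − (-6)·(-15) = -81
since m = R²·117 − (-81)²:  R² = (6561 + 16371) / 117 = 196
R = √196 = 14  ⇒  r_B = 14 − 8 = 6

rB=6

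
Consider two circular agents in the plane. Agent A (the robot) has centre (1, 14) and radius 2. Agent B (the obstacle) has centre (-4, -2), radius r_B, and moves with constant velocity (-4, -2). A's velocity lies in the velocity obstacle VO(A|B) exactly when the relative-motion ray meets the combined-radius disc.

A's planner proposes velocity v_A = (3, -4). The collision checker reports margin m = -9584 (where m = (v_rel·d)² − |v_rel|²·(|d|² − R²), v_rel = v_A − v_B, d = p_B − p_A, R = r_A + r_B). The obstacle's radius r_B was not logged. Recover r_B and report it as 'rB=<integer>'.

m = -9584
d = (-5, -16);  v_rel = (7, -2),  |v_rel|² = 53
v_rel×d = (7)·(-16) − (-2)·(-5) = -122
since m = R²·53 − (-122)²:  R² = (14884 + -9584) / 53 = 100
R = √100 = 10  ⇒  r_B = 10 − 2 = 8

rB=8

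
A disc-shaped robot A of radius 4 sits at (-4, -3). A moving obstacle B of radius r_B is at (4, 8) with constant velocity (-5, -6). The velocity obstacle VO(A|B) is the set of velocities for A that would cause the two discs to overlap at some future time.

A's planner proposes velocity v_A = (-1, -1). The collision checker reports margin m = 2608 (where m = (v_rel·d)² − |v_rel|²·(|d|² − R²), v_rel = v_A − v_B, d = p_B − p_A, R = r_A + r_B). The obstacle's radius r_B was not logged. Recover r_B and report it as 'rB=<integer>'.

m = 2608
d = (8, 11);  v_rel = (4, 5),  |v_rel|² = 41
v_rel×d = (4)·(11) − (5)·(8) = 4
since m = R²·41 − 4²:  R² = (16 + 2608) / 41 = 64
R = √64 = 8  ⇒  r_B = 8 − 4 = 4

rB=4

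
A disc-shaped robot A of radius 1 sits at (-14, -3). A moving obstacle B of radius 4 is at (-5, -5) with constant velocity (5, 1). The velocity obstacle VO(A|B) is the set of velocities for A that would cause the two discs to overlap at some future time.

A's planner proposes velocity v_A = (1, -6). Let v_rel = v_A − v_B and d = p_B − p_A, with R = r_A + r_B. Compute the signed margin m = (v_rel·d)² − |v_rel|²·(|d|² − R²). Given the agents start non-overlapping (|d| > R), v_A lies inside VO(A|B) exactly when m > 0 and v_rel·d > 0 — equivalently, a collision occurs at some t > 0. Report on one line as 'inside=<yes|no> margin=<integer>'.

d = (9, -2),  |d|² = 85;  R = 1+4 = 5,  c = 85−5² = 60
v_rel = (-4, -7),  |v_rel|² = 65;  v_rel·d = (-4)·(9) + (-7)·(-2) = -22
65·t² + 44·t + 60 = 0  ⇒  m = (-22)² − 65·60 = -3416
m = -3416 < 0,  v_rel·d = -22 < 0  ⇒  outside

inside=no margin=-3416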